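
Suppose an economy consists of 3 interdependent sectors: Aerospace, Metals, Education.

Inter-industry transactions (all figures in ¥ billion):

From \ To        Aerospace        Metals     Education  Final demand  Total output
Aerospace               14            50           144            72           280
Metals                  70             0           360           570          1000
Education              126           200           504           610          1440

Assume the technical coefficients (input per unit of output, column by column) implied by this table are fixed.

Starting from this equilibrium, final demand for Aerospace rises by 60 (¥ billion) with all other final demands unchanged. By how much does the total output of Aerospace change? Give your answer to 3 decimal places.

Technical coefficients a_ij = z_ij / X_j:
  a_11 = 14/280 = 0.05, a_21 = 70/280 = 0.25, a_31 = 126/280 = 0.45
  a_12 = 50/1000 = 0.05, a_22 = 0/1000 = 0.00, a_32 = 200/1000 = 0.20
  a_13 = 144/1440 = 0.10, a_23 = 360/1440 = 0.25, a_33 = 504/1440 = 0.35
I − A =
  [   0.95    -0.05    -0.10]
  [  -0.25     1.00    -0.25]
  [  -0.45    -0.20     0.65]
Cofactors of I−A, C_ij = (−1)^(i+j)·(minor ij) (rows/columns in the sector order above):
  C_11 = (1.00)(0.65) − (-0.25)(-0.20) = 0.6000
  C_12 = −[(-0.25)(0.65) − (-0.25)(-0.45)] = 0.2750
  C_13 = (-0.25)(-0.20) − (1.00)(-0.45) = 0.5000
  C_21 = −[(-0.05)(0.65) − (-0.10)(-0.20)] = 0.0525
  C_22 = (0.95)(0.65) − (-0.10)(-0.45) = 0.5725
  C_23 = −[(0.95)(-0.20) − (-0.05)(-0.45)] = 0.2125
  C_31 = (-0.05)(-0.25) − (-0.10)(1.00) = 0.1125
  C_32 = −[(0.95)(-0.25) − (-0.10)(-0.25)] = 0.2625
  C_33 = (0.95)(1.00) − (-0.05)(-0.25) = 0.9375
det(I−A) = Σ_j (I−A)_1j·C_1j = (0.95)(0.6000) + (-0.05)(0.2750) + (-0.10)(0.5000) = 0.50625
adj(I−A) = Cᵀ =
  [ 0.6000   0.0525   0.1125]
  [ 0.2750   0.5725   0.2625]
  [ 0.5000   0.2125   0.9375]
(I − A)⁻¹ = adj(I−A) / det(I−A) ≈
  [   1.1852     0.1037     0.2222]
  [   0.5432     1.1309     0.5185]
  [   0.9877     0.4198     1.8519]
Δx = (I − A)⁻¹ Δd with Δd having +60 in the Aerospace component and 0 elsewhere.
So Δx_1 = L_11 · (+60), where L_11 = adj(I−A)_11 / det(I−A) = 0.6000 / 0.50625.
Δx_1 = 0.6000 × (+60) / 0.50625 = 36.00 / 0.50625 ≈ 71.111.

Δx_1 = 71.111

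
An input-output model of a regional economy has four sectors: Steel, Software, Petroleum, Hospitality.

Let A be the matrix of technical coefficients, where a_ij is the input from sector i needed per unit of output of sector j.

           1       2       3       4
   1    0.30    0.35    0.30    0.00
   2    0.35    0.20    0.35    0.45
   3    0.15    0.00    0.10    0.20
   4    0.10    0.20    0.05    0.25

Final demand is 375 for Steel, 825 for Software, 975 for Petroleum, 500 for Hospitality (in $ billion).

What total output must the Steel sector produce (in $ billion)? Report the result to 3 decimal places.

x_1 = 4470.789

I − A =
  [   0.70    -0.35    -0.30     0.00]
  [  -0.35     0.80    -0.35    -0.45]
  [  -0.15     0.00     0.90    -0.20]
  [  -0.10    -0.20    -0.05     0.75]
Compute the cofactors C_ij = (−1)^(i+j)·(3×3 minor ij) of I−A; the adjugate is their transpose:
adj(I−A) = Cᵀ =
  [ 0.437000   0.244750   0.252750   0.214250]
  [ 0.323000   0.425750   0.291750   0.333250]
  [ 0.106500   0.074375   0.249375   0.111125]
  [ 0.151500   0.151125   0.128125   0.339375]
det(I−A) = Σ_j (I−A)_1j·C_1j = (0.70)(0.437000) + (-0.35)(0.323000) + (-0.30)(0.106500) + (0.00)(0.151500) = 0.1609
(I − A)⁻¹ = adj(I−A) / det(I−A) ≈
  [   2.7160     1.5211     1.5709     1.3316]
  [   2.0075     2.6461     1.8132     2.0712]
  [   0.6619     0.4622     1.5499     0.6906]
  [   0.9416     0.9392     0.7963     2.1092]
x = (I − A)⁻¹ d = adj(I−A)·d / det(I−A), with det(I−A) = 0.1609:
  x_1 = (0.437000·375 + 0.244750·825 + 0.252750·975 + 0.214250·500) / 0.1609 = 719.35 / 0.1609 ≈ 4470.789
  x_2 = (0.323000·375 + 0.425750·825 + 0.291750·975 + 0.333250·500) / 0.1609 = 923.45 / 0.1609 ≈ 5739.279
  x_3 = (0.106500·375 + 0.074375·825 + 0.249375·975 + 0.111125·500) / 0.1609 = 400.00 / 0.1609 ≈ 2486.016
  x_4 = (0.151500·375 + 0.151125·825 + 0.128125·975 + 0.339375·500) / 0.1609 = 476.10 / 0.1609 ≈ 2958.981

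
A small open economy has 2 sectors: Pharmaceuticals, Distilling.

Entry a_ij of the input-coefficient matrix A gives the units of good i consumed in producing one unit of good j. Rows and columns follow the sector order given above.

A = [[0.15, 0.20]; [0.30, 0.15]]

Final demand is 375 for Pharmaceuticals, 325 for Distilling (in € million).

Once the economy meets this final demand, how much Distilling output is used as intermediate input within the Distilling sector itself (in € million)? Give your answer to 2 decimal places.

I − A =
  [   0.85    -0.20]
  [  -0.30     0.85]
det(I−A) = (0.85)(0.85) − (-0.20)(-0.30) = 0.6625
adj(I−A) = [[0.85, 0.20], [0.30, 0.85]]
(I − A)⁻¹ = adj(I−A) / det(I−A) ≈
  [   1.2830     0.3019]
  [   0.4528     1.2830]
First solve x = (I − A)⁻¹ d = adj(I−A)·d / det(I−A); in particular x_2 = (0.30·375 + 0.85·325) / 0.6625 = 388.75 / 0.6625 ≈ 586.7925.
Intermediate flow from 2 to 2: z_22 = a_22 · x_2 = 0.15 × 388.75 / 0.6625 = 58.3125 / 0.6625 ≈ 88.02.

z_22 = 88.02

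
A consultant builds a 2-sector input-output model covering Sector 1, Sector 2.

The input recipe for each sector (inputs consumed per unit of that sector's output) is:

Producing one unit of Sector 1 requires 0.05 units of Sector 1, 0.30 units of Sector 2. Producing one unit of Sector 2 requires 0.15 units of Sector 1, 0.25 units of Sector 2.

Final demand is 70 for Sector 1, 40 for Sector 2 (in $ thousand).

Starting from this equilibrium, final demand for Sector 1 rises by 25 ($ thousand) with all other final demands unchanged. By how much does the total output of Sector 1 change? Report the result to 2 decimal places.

Δx_1 = 28.09

I − A =
  [   0.95    -0.15]
  [  -0.30     0.75]
det(I−A) = (0.95)(0.75) − (-0.15)(-0.30) = 0.6675
adj(I−A) = [[0.75, 0.15], [0.30, 0.95]]
(I − A)⁻¹ = adj(I−A) / det(I−A) ≈
  [   1.1236     0.2247]
  [   0.4494     1.4232]
Δx = (I − A)⁻¹ Δd with Δd having +25 in the Sector 1 component and 0 elsewhere.
So Δx_1 = L_11 · (+25), where L_11 = adj(I−A)_11 / det(I−A) = 0.75 / 0.6675.
Δx_1 = 0.75 × (+25) / 0.6675 = 18.75 / 0.6675 ≈ 28.09.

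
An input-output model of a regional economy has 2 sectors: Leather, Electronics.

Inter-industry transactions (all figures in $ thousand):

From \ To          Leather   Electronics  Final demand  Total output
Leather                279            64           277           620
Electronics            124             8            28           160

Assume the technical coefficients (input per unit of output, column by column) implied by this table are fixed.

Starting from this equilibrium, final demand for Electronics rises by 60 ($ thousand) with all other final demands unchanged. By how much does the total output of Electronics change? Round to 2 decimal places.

Technical coefficients a_ij = z_ij / X_j:
  a_LL = 279/620 = 0.45, a_EL = 124/620 = 0.20
  a_LE = 64/160 = 0.40, a_EE = 8/160 = 0.05
I − A =
  [   0.55    -0.40]
  [  -0.20     0.95]
det(I−A) = (0.55)(0.95) − (-0.40)(-0.20) = 0.4425
adj(I−A) = [[0.95, 0.40], [0.20, 0.55]]
(I − A)⁻¹ = adj(I−A) / det(I−A) ≈
  [   2.1469     0.9040]
  [   0.4520     1.2429]
Δx = (I − A)⁻¹ Δd with Δd having +60 in the Electronics component and 0 elsewhere.
So Δx_E = L_EE · (+60), where L_EE = adj(I−A)_EE / det(I−A) = 0.55 / 0.4425.
Δx_E = 0.55 × (+60) / 0.4425 = 33.00 / 0.4425 ≈ 74.58.

Δx_E = 74.58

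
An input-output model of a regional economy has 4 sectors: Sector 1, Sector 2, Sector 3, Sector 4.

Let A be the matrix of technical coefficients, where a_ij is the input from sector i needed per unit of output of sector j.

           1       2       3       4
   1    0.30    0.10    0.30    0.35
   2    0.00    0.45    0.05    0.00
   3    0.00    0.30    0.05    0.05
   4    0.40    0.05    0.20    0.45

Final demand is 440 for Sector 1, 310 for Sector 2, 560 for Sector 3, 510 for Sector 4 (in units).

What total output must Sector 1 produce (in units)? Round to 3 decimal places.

x_1 = 2844.466

I − A =
  [   0.70    -0.10    -0.30    -0.35]
  [   0.00     0.55    -0.05     0.00]
  [   0.00    -0.30     0.95    -0.05]
  [  -0.40    -0.05    -0.20     0.55]
Compute the cofactors C_ij = (−1)^(i+j)·(3×3 minor ij) of I−A; the adjugate is their transpose:
adj(I−A) = Cᵀ =
  [ 0.273500   0.139125   0.132875   0.186125]
  [ 0.001000   0.219750   0.012250   0.001750]
  [ 0.011000   0.077250   0.134750   0.019250]
  [ 0.203000   0.149250   0.146750   0.355250]
det(I−A) = Σ_j (I−A)_1j·C_1j = (0.70)(0.273500) + (-0.10)(0.001000) + (-0.30)(0.011000) + (-0.35)(0.203000) = 0.1170
(I − A)⁻¹ = adj(I−A) / det(I−A) ≈
  [   2.3376     1.1891     1.1357     1.5908]
  [   0.0085     1.8782     0.1047     0.0150]
  [   0.0940     0.6603     1.1517     0.1645]
  [   1.7350     1.2756     1.2543     3.0363]
x = (I − A)⁻¹ d = adj(I−A)·d / det(I−A), with det(I−A) = 0.1170:
  x_1 = (0.273500·440 + 0.139125·310 + 0.132875·560 + 0.186125·510) / 0.1170 = 332.8025 / 0.1170 ≈ 2844.466
  x_2 = (0.001000·440 + 0.219750·310 + 0.012250·560 + 0.001750·510) / 0.1170 = 76.315 / 0.1170 ≈ 652.265
  x_3 = (0.011000·440 + 0.077250·310 + 0.134750·560 + 0.019250·510) / 0.1170 = 114.065 / 0.1170 ≈ 974.915
  x_4 = (0.203000·440 + 0.149250·310 + 0.146750·560 + 0.355250·510) / 0.1170 = 398.945 / 0.1170 ≈ 3409.786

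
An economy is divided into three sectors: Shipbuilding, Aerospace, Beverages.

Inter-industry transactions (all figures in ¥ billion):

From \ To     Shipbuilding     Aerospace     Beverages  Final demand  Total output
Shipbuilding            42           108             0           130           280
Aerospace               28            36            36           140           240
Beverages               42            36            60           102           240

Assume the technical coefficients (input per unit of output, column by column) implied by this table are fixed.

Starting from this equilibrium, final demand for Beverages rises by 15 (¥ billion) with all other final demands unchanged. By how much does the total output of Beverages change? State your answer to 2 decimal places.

Δx_B = 21.22

Technical coefficients a_ij = z_ij / X_j:
  a_SS = 42/280 = 0.15, a_AS = 28/280 = 0.10, a_BS = 42/280 = 0.15
  a_SA = 108/240 = 0.45, a_AA = 36/240 = 0.15, a_BA = 36/240 = 0.15
  a_SB = 0/240 = 0.00, a_AB = 36/240 = 0.15, a_BB = 60/240 = 0.25
I − A =
  [   0.85    -0.45     0.00]
  [  -0.10     0.85    -0.15]
  [  -0.15    -0.15     0.75]
Cofactors of I−A, C_ij = (−1)^(i+j)·(minor ij) (rows/columns in the sector order above):
  C_11 = (0.85)(0.75) − (-0.15)(-0.15) = 0.6150
  C_12 = −[(-0.10)(0.75) − (-0.15)(-0.15)] = 0.0975
  C_13 = (-0.10)(-0.15) − (0.85)(-0.15) = 0.1425
  C_21 = −[(-0.45)(0.75) − (0.00)(-0.15)] = 0.3375
  C_22 = (0.85)(0.75) − (0.00)(-0.15) = 0.6375
  C_23 = −[(0.85)(-0.15) − (-0.45)(-0.15)] = 0.1950
  C_31 = (-0.45)(-0.15) − (0.00)(0.85) = 0.0675
  C_32 = −[(0.85)(-0.15) − (0.00)(-0.10)] = 0.1275
  C_33 = (0.85)(0.85) − (-0.45)(-0.10) = 0.6775
det(I−A) = Σ_j (I−A)_1j·C_1j = (0.85)(0.6150) + (-0.45)(0.0975) + (0.00)(0.1425) = 0.478875
adj(I−A) = Cᵀ =
  [ 0.6150   0.3375   0.0675]
  [ 0.0975   0.6375   0.1275]
  [ 0.1425   0.1950   0.6775]
(I − A)⁻¹ = adj(I−A) / det(I−A) ≈
  [   1.2843     0.7048     0.1410]
  [   0.2036     1.3312     0.2662]
  [   0.2976     0.4072     1.4148]
Δx = (I − A)⁻¹ Δd with Δd having +15 in the Beverages component and 0 elsewhere.
So Δx_B = L_BB · (+15), where L_BB = adj(I−A)_BB / det(I−A) = 0.6775 / 0.478875.
Δx_B = 0.6775 × (+15) / 0.478875 = 10.1625 / 0.478875 ≈ 21.22.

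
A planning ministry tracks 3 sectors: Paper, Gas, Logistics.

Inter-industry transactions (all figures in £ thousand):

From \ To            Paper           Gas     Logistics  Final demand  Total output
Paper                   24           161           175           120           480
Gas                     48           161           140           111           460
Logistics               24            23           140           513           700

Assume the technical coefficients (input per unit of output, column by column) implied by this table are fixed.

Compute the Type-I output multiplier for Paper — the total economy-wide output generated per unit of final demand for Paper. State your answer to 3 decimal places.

Technical coefficients a_ij = z_ij / X_j:
  a_11 = 24/480 = 0.05, a_21 = 48/480 = 0.10, a_31 = 24/480 = 0.05
  a_12 = 161/460 = 0.35, a_22 = 161/460 = 0.35, a_32 = 23/460 = 0.05
  a_13 = 175/700 = 0.25, a_23 = 140/700 = 0.20, a_33 = 140/700 = 0.20
I − A =
  [   0.95    -0.35    -0.25]
  [  -0.10     0.65    -0.20]
  [  -0.05    -0.05     0.80]
Cofactors of I−A, C_ij = (−1)^(i+j)·(minor ij) (rows/columns in the sector order above):
  C_11 = (0.65)(0.80) − (-0.20)(-0.05) = 0.5100
  C_12 = −[(-0.10)(0.80) − (-0.20)(-0.05)] = 0.0900
  C_13 = (-0.10)(-0.05) − (0.65)(-0.05) = 0.0375
  C_21 = −[(-0.35)(0.80) − (-0.25)(-0.05)] = 0.2925
  C_22 = (0.95)(0.80) − (-0.25)(-0.05) = 0.7475
  C_23 = −[(0.95)(-0.05) − (-0.35)(-0.05)] = 0.0650
  C_31 = (-0.35)(-0.20) − (-0.25)(0.65) = 0.2325
  C_32 = −[(0.95)(-0.20) − (-0.25)(-0.10)] = 0.2150
  C_33 = (0.95)(0.65) − (-0.35)(-0.10) = 0.5825
det(I−A) = Σ_j (I−A)_1j·C_1j = (0.95)(0.5100) + (-0.35)(0.0900) + (-0.25)(0.0375) = 0.443625
adj(I−A) = Cᵀ =
  [ 0.5100   0.2925   0.2325]
  [ 0.0900   0.7475   0.2150]
  [ 0.0375   0.0650   0.5825]
(I − A)⁻¹ = adj(I−A) / det(I−A) ≈
  [   1.1496     0.6593     0.5241]
  [   0.2029     1.6850     0.4846]
  [   0.0845     0.1465     1.3130]
The output multiplier for sector j is the column-j sum of the Leontief inverse (I − A)⁻¹ = adj(I−A) / det(I−A).
Column 1 of adj(I−A): (0.5100, 0.0900, 0.0375); det(I−A) = 0.443625.
m_1 = (0.5100 + 0.0900 + 0.0375) / 0.443625 = 0.6375 / 0.443625 ≈ 1.437.

m_1 = 1.437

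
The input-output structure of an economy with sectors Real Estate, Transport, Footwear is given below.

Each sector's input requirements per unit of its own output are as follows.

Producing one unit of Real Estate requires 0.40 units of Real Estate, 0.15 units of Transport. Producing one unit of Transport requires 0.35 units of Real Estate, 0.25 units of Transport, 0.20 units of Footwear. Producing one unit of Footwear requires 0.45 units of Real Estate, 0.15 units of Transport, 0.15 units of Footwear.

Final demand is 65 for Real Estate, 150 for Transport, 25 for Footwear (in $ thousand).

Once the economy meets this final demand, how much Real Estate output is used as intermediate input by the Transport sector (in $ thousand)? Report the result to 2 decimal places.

z_12 = 101.36

I − A =
  [   0.60    -0.35    -0.45]
  [  -0.15     0.75    -0.15]
  [   0.00    -0.20     0.85]
Cofactors of I−A, C_ij = (−1)^(i+j)·(minor ij) (rows/columns in the sector order above):
  C_11 = (0.75)(0.85) − (-0.15)(-0.20) = 0.6075
  C_12 = −[(-0.15)(0.85) − (-0.15)(0.00)] = 0.1275
  C_13 = (-0.15)(-0.20) − (0.75)(0.00) = 0.0300
  C_21 = −[(-0.35)(0.85) − (-0.45)(-0.20)] = 0.3875
  C_22 = (0.60)(0.85) − (-0.45)(0.00) = 0.5100
  C_23 = −[(0.60)(-0.20) − (-0.35)(0.00)] = 0.1200
  C_31 = (-0.35)(-0.15) − (-0.45)(0.75) = 0.3900
  C_32 = −[(0.60)(-0.15) − (-0.45)(-0.15)] = 0.1575
  C_33 = (0.60)(0.75) − (-0.35)(-0.15) = 0.3975
det(I−A) = Σ_j (I−A)_1j·C_1j = (0.60)(0.6075) + (-0.35)(0.1275) + (-0.45)(0.0300) = 0.306375
adj(I−A) = Cᵀ =
  [ 0.6075   0.3875   0.3900]
  [ 0.1275   0.5100   0.1575]
  [ 0.0300   0.1200   0.3975]
(I − A)⁻¹ = adj(I−A) / det(I−A) ≈
  [   1.9829     1.2648     1.2729]
  [   0.4162     1.6646     0.5141]
  [   0.0979     0.3917     1.2974]
First solve x = (I − A)⁻¹ d = adj(I−A)·d / det(I−A); in particular x_2 = (0.1275·65 + 0.5100·150 + 0.1575·25) / 0.306375 = 88.725 / 0.306375 ≈ 289.5961.
Intermediate flow from 1 to 2: z_12 = a_12 · x_2 = 0.35 × 88.725 / 0.306375 = 31.05375 / 0.306375 ≈ 101.36.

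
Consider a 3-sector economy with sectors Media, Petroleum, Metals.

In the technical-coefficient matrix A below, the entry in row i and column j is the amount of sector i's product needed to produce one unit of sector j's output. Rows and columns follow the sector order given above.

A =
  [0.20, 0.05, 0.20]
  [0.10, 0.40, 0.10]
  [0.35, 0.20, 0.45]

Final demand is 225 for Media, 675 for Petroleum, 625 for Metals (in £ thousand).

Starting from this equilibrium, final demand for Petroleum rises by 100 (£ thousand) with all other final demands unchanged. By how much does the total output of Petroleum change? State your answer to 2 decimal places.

Δx_2 = 187.34

I − A =
  [   0.80    -0.05    -0.20]
  [  -0.10     0.60    -0.10]
  [  -0.35    -0.20     0.55]
Cofactors of I−A, C_ij = (−1)^(i+j)·(minor ij) (rows/columns in the sector order above):
  C_11 = (0.60)(0.55) − (-0.10)(-0.20) = 0.3100
  C_12 = −[(-0.10)(0.55) − (-0.10)(-0.35)] = 0.0900
  C_13 = (-0.10)(-0.20) − (0.60)(-0.35) = 0.2300
  C_21 = −[(-0.05)(0.55) − (-0.20)(-0.20)] = 0.0675
  C_22 = (0.80)(0.55) − (-0.20)(-0.35) = 0.3700
  C_23 = −[(0.80)(-0.20) − (-0.05)(-0.35)] = 0.1775
  C_31 = (-0.05)(-0.10) − (-0.20)(0.60) = 0.1250
  C_32 = −[(0.80)(-0.10) − (-0.20)(-0.10)] = 0.1000
  C_33 = (0.80)(0.60) − (-0.05)(-0.10) = 0.4750
det(I−A) = Σ_j (I−A)_1j·C_1j = (0.80)(0.3100) + (-0.05)(0.0900) + (-0.20)(0.2300) = 0.1975
adj(I−A) = Cᵀ =
  [ 0.3100   0.0675   0.1250]
  [ 0.0900   0.3700   0.1000]
  [ 0.2300   0.1775   0.4750]
(I − A)⁻¹ = adj(I−A) / det(I−A) ≈
  [   1.5696     0.3418     0.6329]
  [   0.4557     1.8734     0.5063]
  [   1.1646     0.8987     2.4051]
Δx = (I − A)⁻¹ Δd with Δd having +100 in the Petroleum component and 0 elsewhere.
So Δx_2 = L_22 · (+100), where L_22 = adj(I−A)_22 / det(I−A) = 0.3700 / 0.1975.
Δx_2 = 0.3700 × (+100) / 0.1975 = 37.00 / 0.1975 ≈ 187.34.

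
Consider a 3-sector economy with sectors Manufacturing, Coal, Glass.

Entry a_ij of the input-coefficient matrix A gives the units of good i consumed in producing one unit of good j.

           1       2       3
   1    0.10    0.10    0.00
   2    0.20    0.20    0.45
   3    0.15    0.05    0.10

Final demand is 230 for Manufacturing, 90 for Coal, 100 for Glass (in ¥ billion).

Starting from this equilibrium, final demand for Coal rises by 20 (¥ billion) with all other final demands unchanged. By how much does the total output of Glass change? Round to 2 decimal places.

Δx_3 = 1.99

I − A =
  [   0.90    -0.10     0.00]
  [  -0.20     0.80    -0.45]
  [  -0.15    -0.05     0.90]
Cofactors of I−A, C_ij = (−1)^(i+j)·(minor ij) (rows/columns in the sector order above):
  C_11 = (0.80)(0.90) − (-0.45)(-0.05) = 0.6975
  C_12 = −[(-0.20)(0.90) − (-0.45)(-0.15)] = 0.2475
  C_13 = (-0.20)(-0.05) − (0.80)(-0.15) = 0.1300
  C_21 = −[(-0.10)(0.90) − (0.00)(-0.05)] = 0.0900
  C_22 = (0.90)(0.90) − (0.00)(-0.15) = 0.8100
  C_23 = −[(0.90)(-0.05) − (-0.10)(-0.15)] = 0.0600
  C_31 = (-0.10)(-0.45) − (0.00)(0.80) = 0.0450
  C_32 = −[(0.90)(-0.45) − (0.00)(-0.20)] = 0.4050
  C_33 = (0.90)(0.80) − (-0.10)(-0.20) = 0.7000
det(I−A) = Σ_j (I−A)_1j·C_1j = (0.90)(0.6975) + (-0.10)(0.2475) + (0.00)(0.1300) = 0.6030
adj(I−A) = Cᵀ =
  [ 0.6975   0.0900   0.0450]
  [ 0.2475   0.8100   0.4050]
  [ 0.1300   0.0600   0.7000]
(I − A)⁻¹ = adj(I−A) / det(I−A) ≈
  [   1.1567     0.1493     0.0746]
  [   0.4104     1.3433     0.6716]
  [   0.2156     0.0995     1.1609]
Δx = (I − A)⁻¹ Δd with Δd having +20 in the Coal component and 0 elsewhere.
So Δx_3 = L_32 · (+20), where L_32 = adj(I−A)_32 / det(I−A) = 0.0600 / 0.6030.
Δx_3 = 0.0600 × (+20) / 0.6030 = 1.20 / 0.6030 ≈ 1.99.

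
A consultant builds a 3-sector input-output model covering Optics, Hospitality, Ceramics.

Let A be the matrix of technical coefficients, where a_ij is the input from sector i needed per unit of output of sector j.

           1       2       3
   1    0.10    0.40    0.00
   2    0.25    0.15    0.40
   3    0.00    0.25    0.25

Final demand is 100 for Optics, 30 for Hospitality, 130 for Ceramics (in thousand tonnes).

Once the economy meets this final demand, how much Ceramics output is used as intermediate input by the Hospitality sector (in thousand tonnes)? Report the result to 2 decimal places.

z_32 = 52.48

I − A =
  [   0.90    -0.40     0.00]
  [  -0.25     0.85    -0.40]
  [   0.00    -0.25     0.75]
Cofactors of I−A, C_ij = (−1)^(i+j)·(minor ij) (rows/columns in the sector order above):
  C_11 = (0.85)(0.75) − (-0.40)(-0.25) = 0.5375
  C_12 = −[(-0.25)(0.75) − (-0.40)(0.00)] = 0.1875
  C_13 = (-0.25)(-0.25) − (0.85)(0.00) = 0.0625
  C_21 = −[(-0.40)(0.75) − (0.00)(-0.25)] = 0.3000
  C_22 = (0.90)(0.75) − (0.00)(0.00) = 0.6750
  C_23 = −[(0.90)(-0.25) − (-0.40)(0.00)] = 0.2250
  C_31 = (-0.40)(-0.40) − (0.00)(0.85) = 0.1600
  C_32 = −[(0.90)(-0.40) − (0.00)(-0.25)] = 0.3600
  C_33 = (0.90)(0.85) − (-0.40)(-0.25) = 0.6650
det(I−A) = Σ_j (I−A)_1j·C_1j = (0.90)(0.5375) + (-0.40)(0.1875) + (0.00)(0.0625) = 0.40875
adj(I−A) = Cᵀ =
  [ 0.5375   0.3000   0.1600]
  [ 0.1875   0.6750   0.3600]
  [ 0.0625   0.2250   0.6650]
(I − A)⁻¹ = adj(I−A) / det(I−A) ≈
  [   1.3150     0.7339     0.3914]
  [   0.4587     1.6514     0.8807]
  [   0.1529     0.5505     1.6269]
First solve x = (I − A)⁻¹ d = adj(I−A)·d / det(I−A); in particular x_2 = (0.1875·100 + 0.6750·30 + 0.3600·130) / 0.40875 = 85.80 / 0.40875 ≈ 209.9083.
Intermediate flow from 3 to 2: z_32 = a_32 · x_2 = 0.25 × 85.80 / 0.40875 = 21.45 / 0.40875 ≈ 52.48.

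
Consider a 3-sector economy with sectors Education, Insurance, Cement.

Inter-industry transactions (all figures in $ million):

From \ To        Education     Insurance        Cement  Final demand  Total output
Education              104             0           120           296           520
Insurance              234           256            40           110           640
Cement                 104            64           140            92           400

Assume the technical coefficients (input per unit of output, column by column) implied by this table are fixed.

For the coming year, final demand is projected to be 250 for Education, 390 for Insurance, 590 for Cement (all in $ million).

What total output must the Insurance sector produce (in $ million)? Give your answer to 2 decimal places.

x_I = 1510.31

Technical coefficients a_ij = z_ij / X_j:
  a_EE = 104/520 = 0.20, a_IE = 234/520 = 0.45, a_CE = 104/520 = 0.20
  a_EI = 0/640 = 0.00, a_II = 256/640 = 0.40, a_CI = 64/640 = 0.10
  a_EC = 120/400 = 0.30, a_IC = 40/400 = 0.10, a_CC = 140/400 = 0.35
I − A =
  [   0.80     0.00    -0.30]
  [  -0.45     0.60    -0.10]
  [  -0.20    -0.10     0.65]
Cofactors of I−A, C_ij = (−1)^(i+j)·(minor ij) (rows/columns in the sector order above):
  C_11 = (0.60)(0.65) − (-0.10)(-0.10) = 0.3800
  C_12 = −[(-0.45)(0.65) − (-0.10)(-0.20)] = 0.3125
  C_13 = (-0.45)(-0.10) − (0.60)(-0.20) = 0.1650
  C_21 = −[(0.00)(0.65) − (-0.30)(-0.10)] = 0.0300
  C_22 = (0.80)(0.65) − (-0.30)(-0.20) = 0.4600
  C_23 = −[(0.80)(-0.10) − (0.00)(-0.20)] = 0.0800
  C_31 = (0.00)(-0.10) − (-0.30)(0.60) = 0.1800
  C_32 = −[(0.80)(-0.10) − (-0.30)(-0.45)] = 0.2150
  C_33 = (0.80)(0.60) − (0.00)(-0.45) = 0.4800
det(I−A) = Σ_j (I−A)_1j·C_1j = (0.80)(0.3800) + (0.00)(0.3125) + (-0.30)(0.1650) = 0.2545
adj(I−A) = Cᵀ =
  [ 0.3800   0.0300   0.1800]
  [ 0.3125   0.4600   0.2150]
  [ 0.1650   0.0800   0.4800]
(I − A)⁻¹ = adj(I−A) / det(I−A) ≈
  [   1.4931     0.1179     0.7073]
  [   1.2279     1.8075     0.8448]
  [   0.6483     0.3143     1.8861]
x = (I − A)⁻¹ d = adj(I−A)·d / det(I−A), with det(I−A) = 0.2545:
  x_E = (0.3800·250 + 0.0300·390 + 0.1800·590) / 0.2545 = 212.90 / 0.2545 ≈ 836.54
  x_I = (0.3125·250 + 0.4600·390 + 0.2150·590) / 0.2545 = 384.375 / 0.2545 ≈ 1510.31
  x_C = (0.1650·250 + 0.0800·390 + 0.4800·590) / 0.2545 = 355.65 / 0.2545 ≈ 1397.45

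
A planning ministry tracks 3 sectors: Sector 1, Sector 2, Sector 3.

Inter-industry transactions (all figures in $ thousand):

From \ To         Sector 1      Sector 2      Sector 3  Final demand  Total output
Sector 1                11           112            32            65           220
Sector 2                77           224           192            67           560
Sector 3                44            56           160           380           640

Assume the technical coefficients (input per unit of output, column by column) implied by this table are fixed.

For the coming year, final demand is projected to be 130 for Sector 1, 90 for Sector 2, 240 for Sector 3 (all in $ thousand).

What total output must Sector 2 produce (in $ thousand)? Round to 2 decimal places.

x_2 = 543.99

Technical coefficients a_ij = z_ij / X_j:
  a_11 = 11/220 = 0.05, a_21 = 77/220 = 0.35, a_31 = 44/220 = 0.20
  a_12 = 112/560 = 0.20, a_22 = 224/560 = 0.40, a_32 = 56/560 = 0.10
  a_13 = 32/640 = 0.05, a_23 = 192/640 = 0.30, a_33 = 160/640 = 0.25
I − A =
  [   0.95    -0.20    -0.05]
  [  -0.35     0.60    -0.30]
  [  -0.20    -0.10     0.75]
Cofactors of I−A, C_ij = (−1)^(i+j)·(minor ij) (rows/columns in the sector order above):
  C_11 = (0.60)(0.75) − (-0.30)(-0.10) = 0.4200
  C_12 = −[(-0.35)(0.75) − (-0.30)(-0.20)] = 0.3225
  C_13 = (-0.35)(-0.10) − (0.60)(-0.20) = 0.1550
  C_21 = −[(-0.20)(0.75) − (-0.05)(-0.10)] = 0.1550
  C_22 = (0.95)(0.75) − (-0.05)(-0.20) = 0.7025
  C_23 = −[(0.95)(-0.10) − (-0.20)(-0.20)] = 0.1350
  C_31 = (-0.20)(-0.30) − (-0.05)(0.60) = 0.0900
  C_32 = −[(0.95)(-0.30) − (-0.05)(-0.35)] = 0.3025
  C_33 = (0.95)(0.60) − (-0.20)(-0.35) = 0.5000
det(I−A) = Σ_j (I−A)_1j·C_1j = (0.95)(0.4200) + (-0.20)(0.3225) + (-0.05)(0.1550) = 0.32675
adj(I−A) = Cᵀ =
  [ 0.4200   0.1550   0.0900]
  [ 0.3225   0.7025   0.3025]
  [ 0.1550   0.1350   0.5000]
(I − A)⁻¹ = adj(I−A) / det(I−A) ≈
  [   1.2854     0.4744     0.2754]
  [   0.9870     2.1500     0.9258]
  [   0.4744     0.4132     1.5302]
x = (I − A)⁻¹ d = adj(I−A)·d / det(I−A), with det(I−A) = 0.32675:
  x_1 = (0.4200·130 + 0.1550·90 + 0.0900·240) / 0.32675 = 90.15 / 0.32675 ≈ 275.90
  x_2 = (0.3225·130 + 0.7025·90 + 0.3025·240) / 0.32675 = 177.75 / 0.32675 ≈ 543.99
  x_3 = (0.1550·130 + 0.1350·90 + 0.5000·240) / 0.32675 = 152.30 / 0.32675 ≈ 466.11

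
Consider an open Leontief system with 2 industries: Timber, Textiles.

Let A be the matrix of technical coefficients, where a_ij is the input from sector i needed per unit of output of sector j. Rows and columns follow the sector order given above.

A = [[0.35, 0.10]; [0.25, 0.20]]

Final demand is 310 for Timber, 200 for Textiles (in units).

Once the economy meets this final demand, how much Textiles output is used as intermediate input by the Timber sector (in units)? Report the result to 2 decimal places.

z_21 = 135.35

I − A =
  [   0.65    -0.10]
  [  -0.25     0.80]
det(I−A) = (0.65)(0.80) − (-0.10)(-0.25) = 0.4950
adj(I−A) = [[0.80, 0.10], [0.25, 0.65]]
(I − A)⁻¹ = adj(I−A) / det(I−A) ≈
  [   1.6162     0.2020]
  [   0.5051     1.3131]
First solve x = (I − A)⁻¹ d = adj(I−A)·d / det(I−A); in particular x_1 = (0.80·310 + 0.10·200) / 0.4950 = 268.00 / 0.4950 ≈ 541.4141.
Intermediate flow from 2 to 1: z_21 = a_21 · x_1 = 0.25 × 268.00 / 0.4950 = 67.00 / 0.4950 ≈ 135.35.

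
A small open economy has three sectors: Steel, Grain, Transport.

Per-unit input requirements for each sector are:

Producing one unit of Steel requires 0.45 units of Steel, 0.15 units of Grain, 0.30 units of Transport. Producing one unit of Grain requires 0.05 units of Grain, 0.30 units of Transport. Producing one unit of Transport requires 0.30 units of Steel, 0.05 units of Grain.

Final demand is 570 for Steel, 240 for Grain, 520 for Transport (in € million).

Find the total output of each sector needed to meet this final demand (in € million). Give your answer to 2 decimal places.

I − A =
  [   0.55     0.00    -0.30]
  [  -0.15     0.95    -0.05]
  [  -0.30    -0.30     1.00]
Cofactors of I−A, C_ij = (−1)^(i+j)·(minor ij) (rows/columns in the sector order above):
  C_11 = (0.95)(1.00) − (-0.05)(-0.30) = 0.9350
  C_12 = −[(-0.15)(1.00) − (-0.05)(-0.30)] = 0.1650
  C_13 = (-0.15)(-0.30) − (0.95)(-0.30) = 0.3300
  C_21 = −[(0.00)(1.00) − (-0.30)(-0.30)] = 0.0900
  C_22 = (0.55)(1.00) − (-0.30)(-0.30) = 0.4600
  C_23 = −[(0.55)(-0.30) − (0.00)(-0.30)] = 0.1650
  C_31 = (0.00)(-0.05) − (-0.30)(0.95) = 0.2850
  C_32 = −[(0.55)(-0.05) − (-0.30)(-0.15)] = 0.0725
  C_33 = (0.55)(0.95) − (0.00)(-0.15) = 0.5225
det(I−A) = Σ_j (I−A)_1j·C_1j = (0.55)(0.9350) + (0.00)(0.1650) + (-0.30)(0.3300) = 0.41525
adj(I−A) = Cᵀ =
  [ 0.9350   0.0900   0.2850]
  [ 0.1650   0.4600   0.0725]
  [ 0.3300   0.1650   0.5225]
(I − A)⁻¹ = adj(I−A) / det(I−A) ≈
  [   2.2517     0.2167     0.6863]
  [   0.3974     1.1078     0.1746]
  [   0.7947     0.3974     1.2583]
x = (I − A)⁻¹ d = adj(I−A)·d / det(I−A), with det(I−A) = 0.41525:
  x_1 = (0.9350·570 + 0.0900·240 + 0.2850·520) / 0.41525 = 702.75 / 0.41525 ≈ 1692.35
  x_2 = (0.1650·570 + 0.4600·240 + 0.0725·520) / 0.41525 = 242.15 / 0.41525 ≈ 583.14
  x_3 = (0.3300·570 + 0.1650·240 + 0.5225·520) / 0.41525 = 499.40 / 0.41525 ≈ 1202.65

x_1 = 1692.35, x_2 = 583.14, x_3 = 1202.65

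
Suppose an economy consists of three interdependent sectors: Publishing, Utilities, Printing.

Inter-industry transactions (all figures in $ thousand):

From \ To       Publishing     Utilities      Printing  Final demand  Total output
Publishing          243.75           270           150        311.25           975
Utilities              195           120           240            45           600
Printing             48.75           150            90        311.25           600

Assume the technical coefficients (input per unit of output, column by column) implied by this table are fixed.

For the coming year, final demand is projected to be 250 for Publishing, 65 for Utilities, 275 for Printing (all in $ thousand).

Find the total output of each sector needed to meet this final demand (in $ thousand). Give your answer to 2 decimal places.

Technical coefficients a_ij = z_ij / X_j:
  a_11 = 243.75/975 = 0.25, a_21 = 195/975 = 0.20, a_31 = 48.75/975 = 0.05
  a_12 = 270/600 = 0.45, a_22 = 120/600 = 0.20, a_32 = 150/600 = 0.25
  a_13 = 150/600 = 0.25, a_23 = 240/600 = 0.40, a_33 = 90/600 = 0.15
I − A =
  [   0.75    -0.45    -0.25]
  [  -0.20     0.80    -0.40]
  [  -0.05    -0.25     0.85]
Cofactors of I−A, C_ij = (−1)^(i+j)·(minor ij) (rows/columns in the sector order above):
  C_11 = (0.80)(0.85) − (-0.40)(-0.25) = 0.5800
  C_12 = −[(-0.20)(0.85) − (-0.40)(-0.05)] = 0.1900
  C_13 = (-0.20)(-0.25) − (0.80)(-0.05) = 0.0900
  C_21 = −[(-0.45)(0.85) − (-0.25)(-0.25)] = 0.4450
  C_22 = (0.75)(0.85) − (-0.25)(-0.05) = 0.6250
  C_23 = −[(0.75)(-0.25) − (-0.45)(-0.05)] = 0.2100
  C_31 = (-0.45)(-0.40) − (-0.25)(0.80) = 0.3800
  C_32 = −[(0.75)(-0.40) − (-0.25)(-0.20)] = 0.3500
  C_33 = (0.75)(0.80) − (-0.45)(-0.20) = 0.5100
det(I−A) = Σ_j (I−A)_1j·C_1j = (0.75)(0.5800) + (-0.45)(0.1900) + (-0.25)(0.0900) = 0.3270
adj(I−A) = Cᵀ =
  [ 0.5800   0.4450   0.3800]
  [ 0.1900   0.6250   0.3500]
  [ 0.0900   0.2100   0.5100]
(I − A)⁻¹ = adj(I−A) / det(I−A) ≈
  [   1.7737     1.3609     1.1621]
  [   0.5810     1.9113     1.0703]
  [   0.2752     0.6422     1.5596]
x = (I − A)⁻¹ d = adj(I−A)·d / det(I−A), with det(I−A) = 0.3270:
  x_1 = (0.5800·250 + 0.4450·65 + 0.3800·275) / 0.3270 = 278.425 / 0.3270 ≈ 851.45
  x_2 = (0.1900·250 + 0.6250·65 + 0.3500·275) / 0.3270 = 184.375 / 0.3270 ≈ 563.84
  x_3 = (0.0900·250 + 0.2100·65 + 0.5100·275) / 0.3270 = 176.40 / 0.3270 ≈ 539.45

x_1 = 851.45, x_2 = 563.84, x_3 = 539.45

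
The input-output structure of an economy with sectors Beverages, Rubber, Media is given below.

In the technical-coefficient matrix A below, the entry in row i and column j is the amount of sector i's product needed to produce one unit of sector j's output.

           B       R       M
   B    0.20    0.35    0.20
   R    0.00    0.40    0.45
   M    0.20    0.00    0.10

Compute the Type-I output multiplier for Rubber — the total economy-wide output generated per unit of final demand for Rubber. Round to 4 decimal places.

I − A =
  [   0.80    -0.35    -0.20]
  [   0.00     0.60    -0.45]
  [  -0.20     0.00     0.90]
Cofactors of I−A, C_ij = (−1)^(i+j)·(minor ij) (rows/columns in the sector order above):
  C_11 = (0.60)(0.90) − (-0.45)(0.00) = 0.5400
  C_12 = −[(0.00)(0.90) − (-0.45)(-0.20)] = 0.0900
  C_13 = (0.00)(0.00) − (0.60)(-0.20) = 0.1200
  C_21 = −[(-0.35)(0.90) − (-0.20)(0.00)] = 0.3150
  C_22 = (0.80)(0.90) − (-0.20)(-0.20) = 0.6800
  C_23 = −[(0.80)(0.00) − (-0.35)(-0.20)] = 0.0700
  C_31 = (-0.35)(-0.45) − (-0.20)(0.60) = 0.2775
  C_32 = −[(0.80)(-0.45) − (-0.20)(0.00)] = 0.3600
  C_33 = (0.80)(0.60) − (-0.35)(0.00) = 0.4800
det(I−A) = Σ_j (I−A)_1j·C_1j = (0.80)(0.5400) + (-0.35)(0.0900) + (-0.20)(0.1200) = 0.3765
adj(I−A) = Cᵀ =
  [ 0.5400   0.3150   0.2775]
  [ 0.0900   0.6800   0.3600]
  [ 0.1200   0.0700   0.4800]
(I − A)⁻¹ = adj(I−A) / det(I−A) ≈
  [   1.43426     0.83665     0.73705]
  [   0.23904     1.80611     0.95618]
  [   0.31873     0.18592     1.27490]
The output multiplier for sector j is the column-j sum of the Leontief inverse (I − A)⁻¹ = adj(I−A) / det(I−A).
Column R of adj(I−A): (0.3150, 0.6800, 0.0700); det(I−A) = 0.3765.
m_R = (0.3150 + 0.6800 + 0.0700) / 0.3765 = 1.065 / 0.3765 ≈ 2.8287.

m_R = 2.8287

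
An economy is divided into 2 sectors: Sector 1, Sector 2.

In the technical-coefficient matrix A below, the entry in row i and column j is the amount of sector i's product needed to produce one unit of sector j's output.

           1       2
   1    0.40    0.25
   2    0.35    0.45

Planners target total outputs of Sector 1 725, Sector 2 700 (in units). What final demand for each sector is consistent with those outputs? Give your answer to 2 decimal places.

I − A =
  [   0.60    -0.25]
  [  -0.35     0.55]
d = (I − A) x:
  d_1 = (+0.60)·725 + (-0.25)·700 = 260.00
  d_2 = (-0.35)·725 + (+0.55)·700 = 131.25

d_1 = 260.00, d_2 = 131.25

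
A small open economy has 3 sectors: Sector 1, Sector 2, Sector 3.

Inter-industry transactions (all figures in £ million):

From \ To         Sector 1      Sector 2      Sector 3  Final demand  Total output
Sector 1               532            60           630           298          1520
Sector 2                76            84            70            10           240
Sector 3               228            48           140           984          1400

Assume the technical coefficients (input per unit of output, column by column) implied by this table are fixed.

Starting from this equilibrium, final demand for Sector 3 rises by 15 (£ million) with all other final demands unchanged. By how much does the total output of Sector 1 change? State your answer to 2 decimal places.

Δx_1 = 14.65

Technical coefficients a_ij = z_ij / X_j:
  a_11 = 532/1520 = 0.35, a_21 = 76/1520 = 0.05, a_31 = 228/1520 = 0.15
  a_12 = 60/240 = 0.25, a_22 = 84/240 = 0.35, a_32 = 48/240 = 0.20
  a_13 = 630/1400 = 0.45, a_23 = 70/1400 = 0.05, a_33 = 140/1400 = 0.10
I − A =
  [   0.65    -0.25    -0.45]
  [  -0.05     0.65    -0.05]
  [  -0.15    -0.20     0.90]
Cofactors of I−A, C_ij = (−1)^(i+j)·(minor ij) (rows/columns in the sector order above):
  C_11 = (0.65)(0.90) − (-0.05)(-0.20) = 0.5750
  C_12 = −[(-0.05)(0.90) − (-0.05)(-0.15)] = 0.0525
  C_13 = (-0.05)(-0.20) − (0.65)(-0.15) = 0.1075
  C_21 = −[(-0.25)(0.90) − (-0.45)(-0.20)] = 0.3150
  C_22 = (0.65)(0.90) − (-0.45)(-0.15) = 0.5175
  C_23 = −[(0.65)(-0.20) − (-0.25)(-0.15)] = 0.1675
  C_31 = (-0.25)(-0.05) − (-0.45)(0.65) = 0.3050
  C_32 = −[(0.65)(-0.05) − (-0.45)(-0.05)] = 0.0550
  C_33 = (0.65)(0.65) − (-0.25)(-0.05) = 0.4100
det(I−A) = Σ_j (I−A)_1j·C_1j = (0.65)(0.5750) + (-0.25)(0.0525) + (-0.45)(0.1075) = 0.31225
adj(I−A) = Cᵀ =
  [ 0.5750   0.3150   0.3050]
  [ 0.0525   0.5175   0.0550]
  [ 0.1075   0.1675   0.4100]
(I − A)⁻¹ = adj(I−A) / det(I−A) ≈
  [   1.8415     1.0088     0.9768]
  [   0.1681     1.6573     0.1761]
  [   0.3443     0.5364     1.3131]
Δx = (I − A)⁻¹ Δd with Δd having +15 in the Sector 3 component and 0 elsewhere.
So Δx_1 = L_13 · (+15), where L_13 = adj(I−A)_13 / det(I−A) = 0.3050 / 0.31225.
Δx_1 = 0.3050 × (+15) / 0.31225 = 4.575 / 0.31225 ≈ 14.65.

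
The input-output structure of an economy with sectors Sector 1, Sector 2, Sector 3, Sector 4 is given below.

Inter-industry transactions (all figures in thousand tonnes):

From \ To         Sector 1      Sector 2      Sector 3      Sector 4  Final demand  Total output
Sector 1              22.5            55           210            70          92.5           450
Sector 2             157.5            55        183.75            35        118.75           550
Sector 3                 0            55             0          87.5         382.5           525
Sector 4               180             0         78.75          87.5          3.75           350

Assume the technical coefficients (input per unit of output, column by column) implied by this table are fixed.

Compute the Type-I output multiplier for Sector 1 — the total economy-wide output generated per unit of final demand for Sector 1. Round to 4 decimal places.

m_1 = 3.2622

Technical coefficients a_ij = z_ij / X_j:
  a_11 = 22.5/450 = 0.05, a_21 = 157.5/450 = 0.35, a_31 = 0/450 = 0.00, a_41 = 180/450 = 0.40
  a_12 = 55/550 = 0.10, a_22 = 55/550 = 0.10, a_32 = 55/550 = 0.10, a_42 = 0/550 = 0.00
  a_13 = 210/525 = 0.40, a_23 = 183.75/525 = 0.35, a_33 = 0/525 = 0.00, a_43 = 78.75/525 = 0.15
  a_14 = 70/350 = 0.20, a_24 = 35/350 = 0.10, a_34 = 87.5/350 = 0.25, a_44 = 87.5/350 = 0.25
I − A =
  [   0.95    -0.10    -0.40    -0.20]
  [  -0.35     0.90    -0.35    -0.10]
  [   0.00    -0.10     1.00    -0.25]
  [  -0.40     0.00    -0.15     0.75]
Compute the cofactors C_ij = (−1)^(i+j)·(3×3 minor ij) of I−A; the adjugate is their transpose:
adj(I−A) = Cᵀ =
  [ 0.613500   0.104250   0.324750   0.285750]
  [ 0.324375   0.556875   0.367125   0.283125]
  [ 0.120250   0.073250   0.539000   0.221500]
  [ 0.351250   0.070250   0.281000   0.772750]
det(I−A) = Σ_j (I−A)_1j·C_1j = (0.95)(0.613500) + (-0.10)(0.324375) + (-0.40)(0.120250) + (-0.20)(0.351250) = 0.4320375
(I − A)⁻¹ = adj(I−A) / det(I−A) ≈
  [   1.42002     0.24130     0.75167     0.66140]
  [   0.75080     1.28895     0.84975     0.65533]
  [   0.27833     0.16955     1.24758     0.51269]
  [   0.81301     0.16260     0.65041     1.78862]
The output multiplier for sector j is the column-j sum of the Leontief inverse (I − A)⁻¹ = adj(I−A) / det(I−A).
Column 1 of adj(I−A): (0.613500, 0.324375, 0.120250, 0.351250); det(I−A) = 0.4320375.
m_1 = (0.613500 + 0.324375 + 0.120250 + 0.351250) / 0.4320375 = 1.409375 / 0.4320375 ≈ 3.2622.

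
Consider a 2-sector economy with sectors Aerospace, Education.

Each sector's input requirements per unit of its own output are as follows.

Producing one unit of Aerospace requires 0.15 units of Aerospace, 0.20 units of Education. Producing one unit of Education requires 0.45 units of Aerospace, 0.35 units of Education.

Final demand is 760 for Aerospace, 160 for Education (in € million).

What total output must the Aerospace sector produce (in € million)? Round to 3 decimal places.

I − A =
  [   0.85    -0.45]
  [  -0.20     0.65]
det(I−A) = (0.85)(0.65) − (-0.45)(-0.20) = 0.4625
adj(I−A) = [[0.65, 0.45], [0.20, 0.85]]
(I − A)⁻¹ = adj(I−A) / det(I−A) ≈
  [   1.4054     0.9730]
  [   0.4324     1.8378]
x = (I − A)⁻¹ d = adj(I−A)·d / det(I−A), with det(I−A) = 0.4625:
  x_1 = (0.65·760 + 0.45·160) / 0.4625 = 566.00 / 0.4625 ≈ 1223.784
  x_2 = (0.20·760 + 0.85·160) / 0.4625 = 288.00 / 0.4625 ≈ 622.703

x_1 = 1223.784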